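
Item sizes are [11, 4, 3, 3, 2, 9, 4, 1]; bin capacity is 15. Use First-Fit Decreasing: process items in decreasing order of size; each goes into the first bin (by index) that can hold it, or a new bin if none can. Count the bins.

Sorted descending: 11, 9, 4, 4, 3, 3, 2, 1.
Put 11 in bin 1; 4 remain.
Put 9 in bin 2; 6 remain.
Put 4 in bin 1; 0 remain.
Put 4 in bin 2; 2 remain.
Put 3 in bin 3; 12 remain.
Put 3 in bin 3; 9 remain.
Put 2 in bin 2; 0 remain.
Put 1 in bin 3; 8 remain.
Final bins: [11,4] [9,4,2] [3,3,1].

3 bins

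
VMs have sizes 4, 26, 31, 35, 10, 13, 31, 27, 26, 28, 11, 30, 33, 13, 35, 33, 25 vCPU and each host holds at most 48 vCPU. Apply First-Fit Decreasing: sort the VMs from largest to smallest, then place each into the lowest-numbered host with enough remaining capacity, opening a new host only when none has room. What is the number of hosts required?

12 hosts

Sorted descending: 35, 35, 33, 33, 31, 31, 30, 28, 27, 26, 26, 25, 13, 13, 11, 10, 4.
host 1: place 35 vCPU, 13 vCPU left
host 2: place 35 vCPU, 13 vCPU left
host 3: place 33 vCPU, 15 vCPU left
host 4: place 33 vCPU, 15 vCPU left
host 5: place 31 vCPU, 17 vCPU left
host 6: place 31 vCPU, 17 vCPU left
host 7: place 30 vCPU, 18 vCPU left
host 8: place 28 vCPU, 20 vCPU left
host 9: place 27 vCPU, 21 vCPU left
host 10: place 26 vCPU, 22 vCPU left
host 11: place 26 vCPU, 22 vCPU left
host 12: place 25 vCPU, 23 vCPU left
host 1: place 13 vCPU, 0 vCPU left
host 2: place 13 vCPU, 0 vCPU left
host 3: place 11 vCPU, 4 vCPU left
host 4: place 10 vCPU, 5 vCPU left
host 3: place 4 vCPU, 0 vCPU left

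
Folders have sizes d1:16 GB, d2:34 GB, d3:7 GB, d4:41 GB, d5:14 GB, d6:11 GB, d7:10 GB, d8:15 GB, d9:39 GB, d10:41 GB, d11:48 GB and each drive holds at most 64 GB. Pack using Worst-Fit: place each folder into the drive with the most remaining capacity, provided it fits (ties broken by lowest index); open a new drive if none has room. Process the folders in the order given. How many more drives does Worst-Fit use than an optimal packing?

Worst-Fit: [16,34,7] [41,14] [11,10,15] [39] [41] [48] → 6 drives.
Total size 276 GB; any packing needs at least ⌈276/64⌉ = 5 drives.
An optimal packing achieves that bound: [48,16] [41,15,7] [41,14] [39,11,10] [34] → 5 drives.
Excess: 6 − 5 = 1.

1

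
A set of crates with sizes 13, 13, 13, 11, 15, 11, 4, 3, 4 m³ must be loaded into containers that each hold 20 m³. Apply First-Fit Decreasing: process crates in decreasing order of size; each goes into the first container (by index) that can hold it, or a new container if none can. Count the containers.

Sorted descending: 15, 13, 13, 13, 11, 11, 4, 4, 3.
Put 15 m³ in container 1; 5 m³ remain.
Put 13 m³ in container 2; 7 m³ remain.
Put 13 m³ in container 3; 7 m³ remain.
Put 13 m³ in container 4; 7 m³ remain.
Put 11 m³ in container 5; 9 m³ remain.
Put 11 m³ in container 6; 9 m³ remain.
Put 4 m³ in container 1; 1 m³ remain.
Put 4 m³ in container 2; 3 m³ remain.
Put 3 m³ in container 2; 0 m³ remain.

6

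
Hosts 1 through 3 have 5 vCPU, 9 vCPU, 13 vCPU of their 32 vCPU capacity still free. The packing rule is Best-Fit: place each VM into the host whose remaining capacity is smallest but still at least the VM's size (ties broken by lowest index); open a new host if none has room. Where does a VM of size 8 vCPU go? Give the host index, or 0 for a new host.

Hosts with room: host 2 (9 vCPU), host 3 (13 vCPU).
Tightest fit is host 2 with 9 vCPU free.

2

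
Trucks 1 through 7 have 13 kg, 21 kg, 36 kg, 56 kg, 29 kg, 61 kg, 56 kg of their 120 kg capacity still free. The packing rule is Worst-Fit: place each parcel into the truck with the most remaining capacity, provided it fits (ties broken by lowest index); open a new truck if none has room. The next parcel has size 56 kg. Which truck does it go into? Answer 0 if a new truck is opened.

6

Trucks with room: truck 4 (56 kg), truck 6 (61 kg), truck 7 (56 kg).
Most room is truck 6 with 61 kg free.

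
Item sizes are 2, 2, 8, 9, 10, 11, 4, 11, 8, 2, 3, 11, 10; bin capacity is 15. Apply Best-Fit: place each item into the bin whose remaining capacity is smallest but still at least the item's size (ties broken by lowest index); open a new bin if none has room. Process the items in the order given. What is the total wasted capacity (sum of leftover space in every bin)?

29

2 → bin 1 (remaining 13)
2 → bin 1 (remaining 11)
8 → bin 1 (remaining 3)
9 → bin 2 (remaining 6)
10 → bin 3 (remaining 5)
11 → bin 4 (remaining 4)
4 → bin 4 (remaining 0)
11 → bin 5 (remaining 4)
8 → bin 6 (remaining 7)
2 → bin 1 (remaining 1)
3 → bin 5 (remaining 1)
11 → bin 7 (remaining 4)
10 → bin 8 (remaining 5)
8 bins × 15 = 120; used 91; unused 29.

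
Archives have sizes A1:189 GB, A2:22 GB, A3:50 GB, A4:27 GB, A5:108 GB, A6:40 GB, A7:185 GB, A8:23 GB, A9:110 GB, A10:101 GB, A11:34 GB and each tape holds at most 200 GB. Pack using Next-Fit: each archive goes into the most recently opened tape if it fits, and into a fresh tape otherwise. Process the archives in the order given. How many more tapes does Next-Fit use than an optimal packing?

Next-Fit: [189] [22,50,27] [108,40] [185] [23,110] [101,34] → 6 tapes.
Total size 889 GB; any packing needs at least ⌈889/200⌉ = 5 tapes.
An optimal packing achieves that bound: [189] [185] [110,50,40] [108,34,27,23] [101,22] → 5 tapes.
Excess: 6 − 5 = 1.

1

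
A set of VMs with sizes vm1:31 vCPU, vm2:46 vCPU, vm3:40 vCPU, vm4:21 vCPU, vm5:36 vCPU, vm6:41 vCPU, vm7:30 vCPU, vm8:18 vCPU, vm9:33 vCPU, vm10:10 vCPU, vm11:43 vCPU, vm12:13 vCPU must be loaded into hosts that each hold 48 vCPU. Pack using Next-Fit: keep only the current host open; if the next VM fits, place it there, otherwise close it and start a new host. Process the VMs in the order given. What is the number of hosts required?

10

vm1 (31 vCPU) → host 1 (remaining 17 vCPU)
vm2 (46 vCPU) → host 2 (remaining 2 vCPU)
vm3 (40 vCPU) → host 3 (remaining 8 vCPU)
vm4 (21 vCPU) → host 4 (remaining 27 vCPU)
vm5 (36 vCPU) → host 5 (remaining 12 vCPU)
vm6 (41 vCPU) → host 6 (remaining 7 vCPU)
vm7 (30 vCPU) → host 7 (remaining 18 vCPU)
vm8 (18 vCPU) → host 7 (remaining 0 vCPU)
vm9 (33 vCPU) → host 8 (remaining 15 vCPU)
vm10 (10 vCPU) → host 8 (remaining 5 vCPU)
vm11 (43 vCPU) → host 9 (remaining 5 vCPU)
vm12 (13 vCPU) → host 10 (remaining 35 vCPU)
Final hosts: [31] [46] [40] [21] [36] [41] [30,18] [33,10] [43] [13].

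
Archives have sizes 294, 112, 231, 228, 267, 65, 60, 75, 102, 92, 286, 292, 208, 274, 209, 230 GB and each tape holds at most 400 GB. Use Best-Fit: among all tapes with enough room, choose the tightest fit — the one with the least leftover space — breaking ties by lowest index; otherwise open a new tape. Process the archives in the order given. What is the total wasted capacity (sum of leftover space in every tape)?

975

tape 1: place 294 GB, 106 GB left
tape 2: place 112 GB, 288 GB left
tape 2: place 231 GB, 57 GB left
tape 3: place 228 GB, 172 GB left
tape 4: place 267 GB, 133 GB left
tape 1: place 65 GB, 41 GB left
tape 4: place 60 GB, 73 GB left
tape 3: place 75 GB, 97 GB left
tape 5: place 102 GB, 298 GB left
tape 3: place 92 GB, 5 GB left
tape 5: place 286 GB, 12 GB left
tape 6: place 292 GB, 108 GB left
tape 7: place 208 GB, 192 GB left
tape 8: place 274 GB, 126 GB left
tape 9: place 209 GB, 191 GB left
tape 10: place 230 GB, 170 GB left
10 tapes × 400 GB = 4000 GB; used 3025 GB; unused 975 GB.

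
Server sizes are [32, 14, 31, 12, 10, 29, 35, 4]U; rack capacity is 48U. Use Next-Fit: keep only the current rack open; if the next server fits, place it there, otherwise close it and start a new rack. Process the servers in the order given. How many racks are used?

rack 1: place 32U, 16U left
rack 1: place 14U, 2U left
rack 2: place 31U, 17U left
rack 2: place 12U, 5U left
rack 3: place 10U, 38U left
rack 3: place 29U, 9U left
rack 4: place 35U, 13U left
rack 4: place 4U, 9U left
Final racks: [32,14] [31,12] [10,29] [35,4].

4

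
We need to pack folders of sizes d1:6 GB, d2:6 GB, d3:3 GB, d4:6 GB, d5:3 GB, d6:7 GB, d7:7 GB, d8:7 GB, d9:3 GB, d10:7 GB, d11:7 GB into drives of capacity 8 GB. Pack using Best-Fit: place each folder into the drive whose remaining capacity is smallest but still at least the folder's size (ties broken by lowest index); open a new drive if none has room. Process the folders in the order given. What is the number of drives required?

10

Put d1 (6 GB) in drive 1; 2 GB remain.
Put d2 (6 GB) in drive 2; 2 GB remain.
Put d3 (3 GB) in drive 3; 5 GB remain.
Put d4 (6 GB) in drive 4; 2 GB remain.
Put d5 (3 GB) in drive 3; 2 GB remain.
Put d6 (7 GB) in drive 5; 1 GB remain.
Put d7 (7 GB) in drive 6; 1 GB remain.
Put d8 (7 GB) in drive 7; 1 GB remain.
Put d9 (3 GB) in drive 8; 5 GB remain.
Put d10 (7 GB) in drive 9; 1 GB remain.
Put d11 (7 GB) in drive 10; 1 GB remain.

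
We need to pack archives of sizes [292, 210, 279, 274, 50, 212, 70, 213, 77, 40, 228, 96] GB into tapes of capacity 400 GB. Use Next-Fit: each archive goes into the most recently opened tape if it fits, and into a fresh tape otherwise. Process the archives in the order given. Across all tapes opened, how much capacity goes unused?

759

tape 1: place 292 GB, 108 GB left
tape 2: place 210 GB, 190 GB left
tape 3: place 279 GB, 121 GB left
tape 4: place 274 GB, 126 GB left
tape 4: place 50 GB, 76 GB left
tape 5: place 212 GB, 188 GB left
tape 5: place 70 GB, 118 GB left
tape 6: place 213 GB, 187 GB left
tape 6: place 77 GB, 110 GB left
tape 6: place 40 GB, 70 GB left
tape 7: place 228 GB, 172 GB left
tape 7: place 96 GB, 76 GB left
7 tapes × 400 GB = 2800 GB; used 2041 GB; unused 759 GB.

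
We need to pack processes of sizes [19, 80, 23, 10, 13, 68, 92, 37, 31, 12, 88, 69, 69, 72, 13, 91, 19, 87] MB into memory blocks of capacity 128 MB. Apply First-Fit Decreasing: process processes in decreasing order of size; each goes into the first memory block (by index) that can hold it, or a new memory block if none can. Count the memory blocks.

Sorted descending: 92, 91, 88, 87, 80, 72, 69, 69, 68, 37, 31, 23, 19, 19, 13, 13, 12, 10.
memory block 1: place 92 MB, 36 MB left
memory block 2: place 91 MB, 37 MB left
memory block 3: place 88 MB, 40 MB left
memory block 4: place 87 MB, 41 MB left
memory block 5: place 80 MB, 48 MB left
memory block 6: place 72 MB, 56 MB left
memory block 7: place 69 MB, 59 MB left
memory block 8: place 69 MB, 59 MB left
memory block 9: place 68 MB, 60 MB left
memory block 2: place 37 MB, 0 MB left
memory block 1: place 31 MB, 5 MB left
memory block 3: place 23 MB, 17 MB left
memory block 4: place 19 MB, 22 MB left
memory block 4: place 19 MB, 3 MB left
memory block 3: place 13 MB, 4 MB left
memory block 5: place 13 MB, 35 MB left
memory block 5: place 12 MB, 23 MB left
memory block 5: place 10 MB, 13 MB left
Final memory blocks: [92,31] [91,37] [88,23,13] [87,19,19] [80,13,12,10] [72] [69] [69] [68].

9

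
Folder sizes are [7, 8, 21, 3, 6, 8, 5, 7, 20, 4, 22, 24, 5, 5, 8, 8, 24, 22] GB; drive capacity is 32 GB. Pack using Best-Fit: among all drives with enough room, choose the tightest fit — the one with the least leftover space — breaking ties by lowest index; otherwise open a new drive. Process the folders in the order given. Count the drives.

7

drive 1: place 7 GB, 25 GB left
drive 1: place 8 GB, 17 GB left
drive 2: place 21 GB, 11 GB left
drive 2: place 3 GB, 8 GB left
drive 2: place 6 GB, 2 GB left
drive 1: place 8 GB, 9 GB left
drive 1: place 5 GB, 4 GB left
drive 3: place 7 GB, 25 GB left
drive 3: place 20 GB, 5 GB left
drive 1: place 4 GB, 0 GB left
drive 4: place 22 GB, 10 GB left
drive 5: place 24 GB, 8 GB left
drive 3: place 5 GB, 0 GB left
drive 5: place 5 GB, 3 GB left
drive 4: place 8 GB, 2 GB left
drive 6: place 8 GB, 24 GB left
drive 6: place 24 GB, 0 GB left
drive 7: place 22 GB, 10 GB left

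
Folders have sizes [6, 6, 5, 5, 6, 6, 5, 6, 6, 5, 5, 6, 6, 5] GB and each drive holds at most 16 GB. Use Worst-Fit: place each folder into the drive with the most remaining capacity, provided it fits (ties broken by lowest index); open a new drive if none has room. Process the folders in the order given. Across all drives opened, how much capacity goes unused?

18

6 GB → drive 1 (remaining 10 GB)
6 GB → drive 1 (remaining 4 GB)
5 GB → drive 2 (remaining 11 GB)
5 GB → drive 2 (remaining 6 GB)
6 GB → drive 2 (remaining 0 GB)
6 GB → drive 3 (remaining 10 GB)
5 GB → drive 3 (remaining 5 GB)
6 GB → drive 4 (remaining 10 GB)
6 GB → drive 4 (remaining 4 GB)
5 GB → drive 3 (remaining 0 GB)
5 GB → drive 5 (remaining 11 GB)
6 GB → drive 5 (remaining 5 GB)
6 GB → drive 6 (remaining 10 GB)
5 GB → drive 6 (remaining 5 GB)
6 drives × 16 GB = 96 GB; used 78 GB; unused 18 GB.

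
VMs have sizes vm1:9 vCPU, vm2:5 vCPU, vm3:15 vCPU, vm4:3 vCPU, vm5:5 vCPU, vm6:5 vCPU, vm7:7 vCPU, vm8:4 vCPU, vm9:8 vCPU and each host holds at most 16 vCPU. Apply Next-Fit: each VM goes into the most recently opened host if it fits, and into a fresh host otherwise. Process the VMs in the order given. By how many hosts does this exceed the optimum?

1

Next-Fit: [9,5] [15] [3,5,5] [7,4] [8] → 5 hosts.
Total size 61 vCPU; any packing needs at least ⌈61/16⌉ = 4 hosts.
An optimal packing achieves that bound: [15] [9,7] [8,5,3] [5,5,4] → 4 hosts.
Excess: 5 − 4 = 1.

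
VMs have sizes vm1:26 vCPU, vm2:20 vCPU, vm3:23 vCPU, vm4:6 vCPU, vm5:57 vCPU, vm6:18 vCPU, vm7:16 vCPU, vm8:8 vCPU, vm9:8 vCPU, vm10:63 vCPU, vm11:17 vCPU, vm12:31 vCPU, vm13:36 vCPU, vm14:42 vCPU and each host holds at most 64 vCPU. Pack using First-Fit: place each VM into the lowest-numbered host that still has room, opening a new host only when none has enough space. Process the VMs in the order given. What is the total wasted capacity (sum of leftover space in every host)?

host 1: place vm1 (26 vCPU), 38 vCPU left
host 1: place vm2 (20 vCPU), 18 vCPU left
host 2: place vm3 (23 vCPU), 41 vCPU left
host 1: place vm4 (6 vCPU), 12 vCPU left
host 3: place vm5 (57 vCPU), 7 vCPU left
host 2: place vm6 (18 vCPU), 23 vCPU left
host 2: place vm7 (16 vCPU), 7 vCPU left
host 1: place vm8 (8 vCPU), 4 vCPU left
host 4: place vm9 (8 vCPU), 56 vCPU left
host 5: place vm10 (63 vCPU), 1 vCPU left
host 4: place vm11 (17 vCPU), 39 vCPU left
host 4: place vm12 (31 vCPU), 8 vCPU left
host 6: place vm13 (36 vCPU), 28 vCPU left
host 7: place vm14 (42 vCPU), 22 vCPU left
7 hosts × 64 vCPU = 448 vCPU; used 371 vCPU; unused 77 vCPU.

77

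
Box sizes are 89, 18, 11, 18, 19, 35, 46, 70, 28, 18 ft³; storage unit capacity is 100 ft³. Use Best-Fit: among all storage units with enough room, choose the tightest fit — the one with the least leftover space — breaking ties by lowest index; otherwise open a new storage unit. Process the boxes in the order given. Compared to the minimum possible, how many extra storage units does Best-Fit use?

0

Best-Fit: [89,11] [18,18,19,35] [46,18] [70,28] → 4 storage units.
Total size 352 ft³; any packing needs at least ⌈352/100⌉ = 4 storage units.
So 4 is already optimal.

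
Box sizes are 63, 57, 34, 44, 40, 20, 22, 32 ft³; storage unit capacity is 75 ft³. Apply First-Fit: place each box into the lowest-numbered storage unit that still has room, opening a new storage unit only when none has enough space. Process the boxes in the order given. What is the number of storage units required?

Put 63 ft³ in storage unit 1; 12 ft³ remain.
Put 57 ft³ in storage unit 2; 18 ft³ remain.
Put 34 ft³ in storage unit 3; 41 ft³ remain.
Put 44 ft³ in storage unit 4; 31 ft³ remain.
Put 40 ft³ in storage unit 3; 1 ft³ remain.
Put 20 ft³ in storage unit 4; 11 ft³ remain.
Put 22 ft³ in storage unit 5; 53 ft³ remain.
Put 32 ft³ in storage unit 5; 21 ft³ remain.

5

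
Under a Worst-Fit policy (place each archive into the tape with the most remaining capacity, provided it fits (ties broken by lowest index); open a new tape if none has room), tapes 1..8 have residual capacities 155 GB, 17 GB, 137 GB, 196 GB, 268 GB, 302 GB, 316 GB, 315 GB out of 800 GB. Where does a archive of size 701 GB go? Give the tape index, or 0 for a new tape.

No tape has ≥ 701 GB free, so a new tape is opened.

0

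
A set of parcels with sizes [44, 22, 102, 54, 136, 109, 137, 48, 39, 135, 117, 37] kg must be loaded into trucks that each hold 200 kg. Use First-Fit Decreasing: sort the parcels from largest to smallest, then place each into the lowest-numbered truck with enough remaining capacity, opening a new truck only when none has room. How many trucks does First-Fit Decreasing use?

Sorted descending: 137, 136, 135, 117, 109, 102, 54, 48, 44, 39, 37, 22.
137 kg → truck 1 (remaining 63 kg)
136 kg → truck 2 (remaining 64 kg)
135 kg → truck 3 (remaining 65 kg)
117 kg → truck 4 (remaining 83 kg)
109 kg → truck 5 (remaining 91 kg)
102 kg → truck 6 (remaining 98 kg)
54 kg → truck 1 (remaining 9 kg)
48 kg → truck 2 (remaining 16 kg)
44 kg → truck 3 (remaining 21 kg)
39 kg → truck 4 (remaining 44 kg)
37 kg → truck 4 (remaining 7 kg)
22 kg → truck 5 (remaining 69 kg)

6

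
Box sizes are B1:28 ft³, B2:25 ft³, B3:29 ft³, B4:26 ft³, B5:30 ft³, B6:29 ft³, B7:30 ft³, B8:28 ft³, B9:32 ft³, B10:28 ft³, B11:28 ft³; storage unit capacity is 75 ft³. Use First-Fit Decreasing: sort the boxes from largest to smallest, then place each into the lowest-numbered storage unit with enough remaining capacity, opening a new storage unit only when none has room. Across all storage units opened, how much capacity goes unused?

Sorted descending: 32, 30, 30, 29, 29, 28, 28, 28, 28, 26, 25.
Put 32 ft³ in storage unit 1; 43 ft³ remain.
Put 30 ft³ in storage unit 1; 13 ft³ remain.
Put 30 ft³ in storage unit 2; 45 ft³ remain.
Put 29 ft³ in storage unit 2; 16 ft³ remain.
Put 29 ft³ in storage unit 3; 46 ft³ remain.
Put 28 ft³ in storage unit 3; 18 ft³ remain.
Put 28 ft³ in storage unit 4; 47 ft³ remain.
Put 28 ft³ in storage unit 4; 19 ft³ remain.
Put 28 ft³ in storage unit 5; 47 ft³ remain.
Put 26 ft³ in storage unit 5; 21 ft³ remain.
Put 25 ft³ in storage unit 6; 50 ft³ remain.
6 storage units × 75 ft³ = 450 ft³; used 313 ft³; unused 137 ft³.

137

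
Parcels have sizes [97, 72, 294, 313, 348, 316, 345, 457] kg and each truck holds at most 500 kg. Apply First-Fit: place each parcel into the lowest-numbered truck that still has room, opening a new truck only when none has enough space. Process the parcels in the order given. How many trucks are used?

6 trucks

97 kg → truck 1 (remaining 403 kg)
72 kg → truck 1 (remaining 331 kg)
294 kg → truck 1 (remaining 37 kg)
313 kg → truck 2 (remaining 187 kg)
348 kg → truck 3 (remaining 152 kg)
316 kg → truck 4 (remaining 184 kg)
345 kg → truck 5 (remaining 155 kg)
457 kg → truck 6 (remaining 43 kg)
Final trucks: [97,72,294] [313] [348] [316] [345] [457].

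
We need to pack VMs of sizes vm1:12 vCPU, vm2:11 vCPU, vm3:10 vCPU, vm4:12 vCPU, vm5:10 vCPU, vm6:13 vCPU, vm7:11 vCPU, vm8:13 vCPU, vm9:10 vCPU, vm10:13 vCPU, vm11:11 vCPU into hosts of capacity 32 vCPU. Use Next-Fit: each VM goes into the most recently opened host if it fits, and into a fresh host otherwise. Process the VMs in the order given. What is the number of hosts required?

host 1: place vm1 (12 vCPU), 20 vCPU left
host 1: place vm2 (11 vCPU), 9 vCPU left
host 2: place vm3 (10 vCPU), 22 vCPU left
host 2: place vm4 (12 vCPU), 10 vCPU left
host 2: place vm5 (10 vCPU), 0 vCPU left
host 3: place vm6 (13 vCPU), 19 vCPU left
host 3: place vm7 (11 vCPU), 8 vCPU left
host 4: place vm8 (13 vCPU), 19 vCPU left
host 4: place vm9 (10 vCPU), 9 vCPU left
host 5: place vm10 (13 vCPU), 19 vCPU left
host 5: place vm11 (11 vCPU), 8 vCPU left

5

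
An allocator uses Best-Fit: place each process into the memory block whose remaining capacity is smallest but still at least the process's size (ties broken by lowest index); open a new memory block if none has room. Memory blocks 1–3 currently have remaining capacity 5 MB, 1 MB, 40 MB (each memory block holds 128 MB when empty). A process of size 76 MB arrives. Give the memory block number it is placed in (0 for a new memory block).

No memory block has ≥ 76 MB free, so a new memory block is opened.

0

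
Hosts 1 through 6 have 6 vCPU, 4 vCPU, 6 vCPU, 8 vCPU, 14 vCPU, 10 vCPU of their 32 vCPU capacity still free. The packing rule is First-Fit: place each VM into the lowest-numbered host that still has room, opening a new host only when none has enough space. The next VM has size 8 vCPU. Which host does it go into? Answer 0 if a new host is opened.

Hosts with room: host 4 (8 vCPU), host 5 (14 vCPU), host 6 (10 vCPU).
The first with room is host 4.

4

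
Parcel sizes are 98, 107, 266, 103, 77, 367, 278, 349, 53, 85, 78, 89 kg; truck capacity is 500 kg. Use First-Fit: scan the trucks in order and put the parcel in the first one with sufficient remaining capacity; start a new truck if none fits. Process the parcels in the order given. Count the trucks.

5

98 kg → truck 1 (remaining 402 kg)
107 kg → truck 1 (remaining 295 kg)
266 kg → truck 1 (remaining 29 kg)
103 kg → truck 2 (remaining 397 kg)
77 kg → truck 2 (remaining 320 kg)
367 kg → truck 3 (remaining 133 kg)
278 kg → truck 2 (remaining 42 kg)
349 kg → truck 4 (remaining 151 kg)
53 kg → truck 3 (remaining 80 kg)
85 kg → truck 4 (remaining 66 kg)
78 kg → truck 3 (remaining 2 kg)
89 kg → truck 5 (remaining 411 kg)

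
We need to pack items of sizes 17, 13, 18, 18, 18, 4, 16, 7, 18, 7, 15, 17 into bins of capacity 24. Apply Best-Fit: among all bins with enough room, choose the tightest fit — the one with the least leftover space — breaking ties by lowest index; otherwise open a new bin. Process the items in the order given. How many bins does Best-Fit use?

9 bins

Put 17 in bin 1; 7 remain.
Put 13 in bin 2; 11 remain.
Put 18 in bin 3; 6 remain.
Put 18 in bin 4; 6 remain.
Put 18 in bin 5; 6 remain.
Put 4 in bin 3; 2 remain.
Put 16 in bin 6; 8 remain.
Put 7 in bin 1; 0 remain.
Put 18 in bin 7; 6 remain.
Put 7 in bin 6; 1 remain.
Put 15 in bin 8; 9 remain.
Put 17 in bin 9; 7 remain.
Final bins: [17,7] [13] [18,4] [18] [18] [16,7] [18] [15] [17].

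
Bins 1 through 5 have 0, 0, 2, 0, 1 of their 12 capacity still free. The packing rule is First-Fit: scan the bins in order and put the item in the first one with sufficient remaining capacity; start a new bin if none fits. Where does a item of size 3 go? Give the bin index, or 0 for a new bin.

No bin has ≥ 3 free, so a new bin is opened.

0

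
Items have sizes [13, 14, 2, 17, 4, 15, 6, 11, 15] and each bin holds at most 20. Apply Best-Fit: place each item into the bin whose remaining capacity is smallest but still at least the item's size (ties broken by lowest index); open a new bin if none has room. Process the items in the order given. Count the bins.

13 → bin 1 (remaining 7)
14 → bin 2 (remaining 6)
2 → bin 2 (remaining 4)
17 → bin 3 (remaining 3)
4 → bin 2 (remaining 0)
15 → bin 4 (remaining 5)
6 → bin 1 (remaining 1)
11 → bin 5 (remaining 9)
15 → bin 6 (remaining 5)
Final bins: [13,6] [14,2,4] [17] [15] [11] [15].

6 bins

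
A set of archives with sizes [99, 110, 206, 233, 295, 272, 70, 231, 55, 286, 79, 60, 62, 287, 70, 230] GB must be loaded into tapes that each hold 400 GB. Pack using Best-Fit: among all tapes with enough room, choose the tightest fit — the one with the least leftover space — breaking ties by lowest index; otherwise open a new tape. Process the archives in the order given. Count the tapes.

tape 1: place 99 GB, 301 GB left
tape 1: place 110 GB, 191 GB left
tape 2: place 206 GB, 194 GB left
tape 3: place 233 GB, 167 GB left
tape 4: place 295 GB, 105 GB left
tape 5: place 272 GB, 128 GB left
tape 4: place 70 GB, 35 GB left
tape 6: place 231 GB, 169 GB left
tape 5: place 55 GB, 73 GB left
tape 7: place 286 GB, 114 GB left
tape 7: place 79 GB, 35 GB left
tape 5: place 60 GB, 13 GB left
tape 3: place 62 GB, 105 GB left
tape 8: place 287 GB, 113 GB left
tape 3: place 70 GB, 35 GB left
tape 9: place 230 GB, 170 GB left
Final tapes: [99,110] [206] [233,62,70] [295,70] [272,55,60] [231] [286,79] [287] [230].

9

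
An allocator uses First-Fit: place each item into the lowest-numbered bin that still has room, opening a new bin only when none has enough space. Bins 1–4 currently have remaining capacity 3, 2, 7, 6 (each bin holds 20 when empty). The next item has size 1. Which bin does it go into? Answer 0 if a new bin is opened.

Bins with room: bin 1 (3), bin 2 (2), bin 3 (7), bin 4 (6).
The first with room is bin 1.

1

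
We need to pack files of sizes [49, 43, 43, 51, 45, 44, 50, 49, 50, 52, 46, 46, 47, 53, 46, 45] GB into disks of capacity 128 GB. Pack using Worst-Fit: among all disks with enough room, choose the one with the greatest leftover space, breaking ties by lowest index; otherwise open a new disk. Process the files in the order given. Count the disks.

49 GB → disk 1 (remaining 79 GB)
43 GB → disk 1 (remaining 36 GB)
43 GB → disk 2 (remaining 85 GB)
51 GB → disk 2 (remaining 34 GB)
45 GB → disk 3 (remaining 83 GB)
44 GB → disk 3 (remaining 39 GB)
50 GB → disk 4 (remaining 78 GB)
49 GB → disk 4 (remaining 29 GB)
50 GB → disk 5 (remaining 78 GB)
52 GB → disk 5 (remaining 26 GB)
46 GB → disk 6 (remaining 82 GB)
46 GB → disk 6 (remaining 36 GB)
47 GB → disk 7 (remaining 81 GB)
53 GB → disk 7 (remaining 28 GB)
46 GB → disk 8 (remaining 82 GB)
45 GB → disk 8 (remaining 37 GB)

8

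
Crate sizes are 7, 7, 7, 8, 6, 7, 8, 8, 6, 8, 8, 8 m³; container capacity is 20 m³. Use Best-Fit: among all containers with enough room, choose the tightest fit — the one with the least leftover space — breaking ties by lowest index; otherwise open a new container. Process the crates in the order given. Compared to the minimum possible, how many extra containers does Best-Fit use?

1

Best-Fit: [7,7,6] [7,8] [7,8] [8,6] [8,8] [8] → 6 containers.
Total size 88 m³; any packing needs at least ⌈88/20⌉ = 5 containers.
An optimal packing achieves that bound: [8,8] [8,8] [8,8] [7,7,6] [7,7,6] → 5 containers.
Excess: 6 − 5 = 1.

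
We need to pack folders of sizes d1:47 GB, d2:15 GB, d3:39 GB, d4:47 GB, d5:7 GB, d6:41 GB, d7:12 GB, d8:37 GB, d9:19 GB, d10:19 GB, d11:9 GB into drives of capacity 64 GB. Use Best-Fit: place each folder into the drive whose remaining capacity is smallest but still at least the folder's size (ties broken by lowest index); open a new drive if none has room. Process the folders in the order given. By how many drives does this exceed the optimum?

0

Best-Fit: [47,15] [39,19] [47,7,9] [41,12] [37,19] → 5 drives.
Total size 292 GB; any packing needs at least ⌈292/64⌉ = 5 drives.
So 5 is already optimal.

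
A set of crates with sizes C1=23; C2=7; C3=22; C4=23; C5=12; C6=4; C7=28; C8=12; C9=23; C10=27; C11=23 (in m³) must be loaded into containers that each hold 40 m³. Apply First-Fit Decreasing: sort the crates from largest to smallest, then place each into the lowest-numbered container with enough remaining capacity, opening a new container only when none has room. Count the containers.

Sorted descending: 28, 27, 23, 23, 23, 23, 22, 12, 12, 7, 4.
28 m³ → container 1 (remaining 12 m³)
27 m³ → container 2 (remaining 13 m³)
23 m³ → container 3 (remaining 17 m³)
23 m³ → container 4 (remaining 17 m³)
23 m³ → container 5 (remaining 17 m³)
23 m³ → container 6 (remaining 17 m³)
22 m³ → container 7 (remaining 18 m³)
12 m³ → container 1 (remaining 0 m³)
12 m³ → container 2 (remaining 1 m³)
7 m³ → container 3 (remaining 10 m³)
4 m³ → container 3 (remaining 6 m³)
Final containers: [28,12] [27,12] [23,7,4] [23] [23] [23] [22].

7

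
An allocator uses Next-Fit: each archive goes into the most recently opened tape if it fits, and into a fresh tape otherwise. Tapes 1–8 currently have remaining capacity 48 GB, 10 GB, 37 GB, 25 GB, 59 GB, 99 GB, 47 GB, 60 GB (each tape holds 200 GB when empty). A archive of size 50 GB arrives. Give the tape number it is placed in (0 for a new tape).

Next-Fit only looks at tape 8, which has 60 GB free.
50 GB fits there.

8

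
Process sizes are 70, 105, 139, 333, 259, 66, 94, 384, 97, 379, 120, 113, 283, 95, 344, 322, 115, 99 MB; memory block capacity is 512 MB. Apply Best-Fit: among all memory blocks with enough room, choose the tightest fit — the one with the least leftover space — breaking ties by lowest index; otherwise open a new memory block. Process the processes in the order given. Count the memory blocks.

8

70 MB → memory block 1 (remaining 442 MB)
105 MB → memory block 1 (remaining 337 MB)
139 MB → memory block 1 (remaining 198 MB)
333 MB → memory block 2 (remaining 179 MB)
259 MB → memory block 3 (remaining 253 MB)
66 MB → memory block 2 (remaining 113 MB)
94 MB → memory block 2 (remaining 19 MB)
384 MB → memory block 4 (remaining 128 MB)
97 MB → memory block 4 (remaining 31 MB)
379 MB → memory block 5 (remaining 133 MB)
120 MB → memory block 5 (remaining 13 MB)
113 MB → memory block 1 (remaining 85 MB)
283 MB → memory block 6 (remaining 229 MB)
95 MB → memory block 6 (remaining 134 MB)
344 MB → memory block 7 (remaining 168 MB)
322 MB → memory block 8 (remaining 190 MB)
115 MB → memory block 6 (remaining 19 MB)
99 MB → memory block 7 (remaining 69 MB)
Final memory blocks: [70,105,139,113] [333,66,94] [259] [384,97] [379,120] [283,95,115] [344,99] [322].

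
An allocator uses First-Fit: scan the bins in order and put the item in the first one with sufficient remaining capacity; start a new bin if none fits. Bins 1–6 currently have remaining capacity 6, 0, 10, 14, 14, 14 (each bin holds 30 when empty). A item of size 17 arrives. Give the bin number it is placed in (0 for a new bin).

No bin has ≥ 17 free, so a new bin is opened.

0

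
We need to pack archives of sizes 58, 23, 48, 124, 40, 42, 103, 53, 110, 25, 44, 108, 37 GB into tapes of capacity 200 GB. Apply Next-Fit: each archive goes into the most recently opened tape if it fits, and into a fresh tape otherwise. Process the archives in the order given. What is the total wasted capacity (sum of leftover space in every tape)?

185

58 GB → tape 1 (remaining 142 GB)
23 GB → tape 1 (remaining 119 GB)
48 GB → tape 1 (remaining 71 GB)
124 GB → tape 2 (remaining 76 GB)
40 GB → tape 2 (remaining 36 GB)
42 GB → tape 3 (remaining 158 GB)
103 GB → tape 3 (remaining 55 GB)
53 GB → tape 3 (remaining 2 GB)
110 GB → tape 4 (remaining 90 GB)
25 GB → tape 4 (remaining 65 GB)
44 GB → tape 4 (remaining 21 GB)
108 GB → tape 5 (remaining 92 GB)
37 GB → tape 5 (remaining 55 GB)
5 tapes × 200 GB = 1000 GB; used 815 GB; unused 185 GB.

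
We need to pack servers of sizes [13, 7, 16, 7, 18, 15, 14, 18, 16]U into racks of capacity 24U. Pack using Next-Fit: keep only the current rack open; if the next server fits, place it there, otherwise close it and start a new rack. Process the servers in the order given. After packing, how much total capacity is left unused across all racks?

44

13U → rack 1 (remaining 11U)
7U → rack 1 (remaining 4U)
16U → rack 2 (remaining 8U)
7U → rack 2 (remaining 1U)
18U → rack 3 (remaining 6U)
15U → rack 4 (remaining 9U)
14U → rack 5 (remaining 10U)
18U → rack 6 (remaining 6U)
16U → rack 7 (remaining 8U)
7 racks × 24U = 168U; used 124U; unused 44U.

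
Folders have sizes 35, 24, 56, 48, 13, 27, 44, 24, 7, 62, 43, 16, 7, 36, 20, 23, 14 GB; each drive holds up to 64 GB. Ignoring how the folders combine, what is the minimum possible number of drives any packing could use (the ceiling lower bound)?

8 drives

Total size = 35 + 24 + 56 + 48 + 13 + 27 + 44 + 24 + 7 + 62 + 43 + 16 + 7 + 36 + 20 + 23 + 14 = 499 GB.
⌈499 / 64⌉ = 8.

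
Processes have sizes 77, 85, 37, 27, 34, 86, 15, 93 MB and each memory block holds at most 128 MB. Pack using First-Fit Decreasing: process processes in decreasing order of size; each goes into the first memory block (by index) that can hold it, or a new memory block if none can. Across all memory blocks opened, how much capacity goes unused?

Sorted descending: 93, 86, 85, 77, 37, 34, 27, 15.
Put 93 MB in memory block 1; 35 MB remain.
Put 86 MB in memory block 2; 42 MB remain.
Put 85 MB in memory block 3; 43 MB remain.
Put 77 MB in memory block 4; 51 MB remain.
Put 37 MB in memory block 2; 5 MB remain.
Put 34 MB in memory block 1; 1 MB remain.
Put 27 MB in memory block 3; 16 MB remain.
Put 15 MB in memory block 3; 1 MB remain.
4 memory blocks × 128 MB = 512 MB; used 454 MB; unused 58 MB.

58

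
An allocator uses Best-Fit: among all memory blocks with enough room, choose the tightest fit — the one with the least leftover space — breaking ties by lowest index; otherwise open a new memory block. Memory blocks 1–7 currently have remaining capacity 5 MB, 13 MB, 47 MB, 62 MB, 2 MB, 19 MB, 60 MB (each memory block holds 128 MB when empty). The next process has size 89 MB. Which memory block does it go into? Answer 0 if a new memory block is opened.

No memory block has ≥ 89 MB free, so a new memory block is opened.

0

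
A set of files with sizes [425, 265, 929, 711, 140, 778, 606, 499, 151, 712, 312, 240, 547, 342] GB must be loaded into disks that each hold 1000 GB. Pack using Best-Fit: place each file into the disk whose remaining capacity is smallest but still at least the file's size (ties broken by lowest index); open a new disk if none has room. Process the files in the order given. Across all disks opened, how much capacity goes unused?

1343

disk 1: place 425 GB, 575 GB left
disk 1: place 265 GB, 310 GB left
disk 2: place 929 GB, 71 GB left
disk 3: place 711 GB, 289 GB left
disk 3: place 140 GB, 149 GB left
disk 4: place 778 GB, 222 GB left
disk 5: place 606 GB, 394 GB left
disk 6: place 499 GB, 501 GB left
disk 4: place 151 GB, 71 GB left
disk 7: place 712 GB, 288 GB left
disk 5: place 312 GB, 82 GB left
disk 7: place 240 GB, 48 GB left
disk 8: place 547 GB, 453 GB left
disk 8: place 342 GB, 111 GB left
8 disks × 1000 GB = 8000 GB; used 6657 GB; unused 1343 GB.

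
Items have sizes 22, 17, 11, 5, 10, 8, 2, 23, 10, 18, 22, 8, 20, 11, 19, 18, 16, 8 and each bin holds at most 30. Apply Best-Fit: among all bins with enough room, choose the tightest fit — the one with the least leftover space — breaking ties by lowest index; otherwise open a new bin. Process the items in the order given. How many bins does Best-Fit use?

22 → bin 1 (remaining 8)
17 → bin 2 (remaining 13)
11 → bin 2 (remaining 2)
5 → bin 1 (remaining 3)
10 → bin 3 (remaining 20)
8 → bin 3 (remaining 12)
2 → bin 2 (remaining 0)
23 → bin 4 (remaining 7)
10 → bin 3 (remaining 2)
18 → bin 5 (remaining 12)
22 → bin 6 (remaining 8)
8 → bin 6 (remaining 0)
20 → bin 7 (remaining 10)
11 → bin 5 (remaining 1)
19 → bin 8 (remaining 11)
18 → bin 9 (remaining 12)
16 → bin 10 (remaining 14)
8 → bin 7 (remaining 2)

10 bins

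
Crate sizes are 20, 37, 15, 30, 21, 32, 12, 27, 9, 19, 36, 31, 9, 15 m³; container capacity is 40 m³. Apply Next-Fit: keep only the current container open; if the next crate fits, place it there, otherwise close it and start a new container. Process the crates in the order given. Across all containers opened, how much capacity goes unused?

Put 20 m³ in container 1; 20 m³ remain.
Put 37 m³ in container 2; 3 m³ remain.
Put 15 m³ in container 3; 25 m³ remain.
Put 30 m³ in container 4; 10 m³ remain.
Put 21 m³ in container 5; 19 m³ remain.
Put 32 m³ in container 6; 8 m³ remain.
Put 12 m³ in container 7; 28 m³ remain.
Put 27 m³ in container 7; 1 m³ remain.
Put 9 m³ in container 8; 31 m³ remain.
Put 19 m³ in container 8; 12 m³ remain.
Put 36 m³ in container 9; 4 m³ remain.
Put 31 m³ in container 10; 9 m³ remain.
Put 9 m³ in container 10; 0 m³ remain.
Put 15 m³ in container 11; 25 m³ remain.
11 containers × 40 m³ = 440 m³; used 313 m³; unused 127 m³.

127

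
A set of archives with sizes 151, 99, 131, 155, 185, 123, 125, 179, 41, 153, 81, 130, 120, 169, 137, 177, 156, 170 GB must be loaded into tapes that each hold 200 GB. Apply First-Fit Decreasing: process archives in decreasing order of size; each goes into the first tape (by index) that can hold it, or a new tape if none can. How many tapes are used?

16

Sorted descending: 185, 179, 177, 170, 169, 156, 155, 153, 151, 137, 131, 130, 125, 123, 120, 99, 81, 41.
185 GB → tape 1 (remaining 15 GB)
179 GB → tape 2 (remaining 21 GB)
177 GB → tape 3 (remaining 23 GB)
170 GB → tape 4 (remaining 30 GB)
169 GB → tape 5 (remaining 31 GB)
156 GB → tape 6 (remaining 44 GB)
155 GB → tape 7 (remaining 45 GB)
153 GB → tape 8 (remaining 47 GB)
151 GB → tape 9 (remaining 49 GB)
137 GB → tape 10 (remaining 63 GB)
131 GB → tape 11 (remaining 69 GB)
130 GB → tape 12 (remaining 70 GB)
125 GB → tape 13 (remaining 75 GB)
123 GB → tape 14 (remaining 77 GB)
120 GB → tape 15 (remaining 80 GB)
99 GB → tape 16 (remaining 101 GB)
81 GB → tape 16 (remaining 20 GB)
41 GB → tape 6 (remaining 3 GB)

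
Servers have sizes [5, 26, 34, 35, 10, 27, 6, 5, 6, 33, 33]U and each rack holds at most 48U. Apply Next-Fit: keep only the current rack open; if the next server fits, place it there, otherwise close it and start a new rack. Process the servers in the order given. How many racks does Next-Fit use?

6

rack 1: place 5U, 43U left
rack 1: place 26U, 17U left
rack 2: place 34U, 14U left
rack 3: place 35U, 13U left
rack 3: place 10U, 3U left
rack 4: place 27U, 21U left
rack 4: place 6U, 15U left
rack 4: place 5U, 10U left
rack 4: place 6U, 4U left
rack 5: place 33U, 15U left
rack 6: place 33U, 15U left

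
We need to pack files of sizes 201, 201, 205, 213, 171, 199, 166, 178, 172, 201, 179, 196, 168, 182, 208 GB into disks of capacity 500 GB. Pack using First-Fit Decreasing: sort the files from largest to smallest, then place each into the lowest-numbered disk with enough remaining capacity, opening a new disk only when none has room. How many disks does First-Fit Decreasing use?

8 disks

Sorted descending: 213, 208, 205, 201, 201, 201, 199, 196, 182, 179, 178, 172, 171, 168, 166.
disk 1: place 213 GB, 287 GB left
disk 1: place 208 GB, 79 GB left
disk 2: place 205 GB, 295 GB left
disk 2: place 201 GB, 94 GB left
disk 3: place 201 GB, 299 GB left
disk 3: place 201 GB, 98 GB left
disk 4: place 199 GB, 301 GB left
disk 4: place 196 GB, 105 GB left
disk 5: place 182 GB, 318 GB left
disk 5: place 179 GB, 139 GB left
disk 6: place 178 GB, 322 GB left
disk 6: place 172 GB, 150 GB left
disk 7: place 171 GB, 329 GB left
disk 7: place 168 GB, 161 GB left
disk 8: place 166 GB, 334 GB left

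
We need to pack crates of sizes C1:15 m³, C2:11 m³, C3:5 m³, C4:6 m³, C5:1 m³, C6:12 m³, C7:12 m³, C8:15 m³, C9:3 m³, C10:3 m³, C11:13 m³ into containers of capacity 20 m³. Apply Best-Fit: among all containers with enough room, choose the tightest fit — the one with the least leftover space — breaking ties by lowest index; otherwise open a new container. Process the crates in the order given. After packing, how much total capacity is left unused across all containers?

C1 (15 m³) → container 1 (remaining 5 m³)
C2 (11 m³) → container 2 (remaining 9 m³)
C3 (5 m³) → container 1 (remaining 0 m³)
C4 (6 m³) → container 2 (remaining 3 m³)
C5 (1 m³) → container 2 (remaining 2 m³)
C6 (12 m³) → container 3 (remaining 8 m³)
C7 (12 m³) → container 4 (remaining 8 m³)
C8 (15 m³) → container 5 (remaining 5 m³)
C9 (3 m³) → container 5 (remaining 2 m³)
C10 (3 m³) → container 3 (remaining 5 m³)
C11 (13 m³) → container 6 (remaining 7 m³)
6 containers × 20 m³ = 120 m³; used 96 m³; unused 24 m³.

24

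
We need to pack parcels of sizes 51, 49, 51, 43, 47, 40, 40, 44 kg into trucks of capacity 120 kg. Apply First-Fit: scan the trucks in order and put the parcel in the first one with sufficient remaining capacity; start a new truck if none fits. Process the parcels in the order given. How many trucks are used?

4

Put 51 kg in truck 1; 69 kg remain.
Put 49 kg in truck 1; 20 kg remain.
Put 51 kg in truck 2; 69 kg remain.
Put 43 kg in truck 2; 26 kg remain.
Put 47 kg in truck 3; 73 kg remain.
Put 40 kg in truck 3; 33 kg remain.
Put 40 kg in truck 4; 80 kg remain.
Put 44 kg in truck 4; 36 kg remain.
Final trucks: [51,49] [51,43] [47,40] [40,44].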